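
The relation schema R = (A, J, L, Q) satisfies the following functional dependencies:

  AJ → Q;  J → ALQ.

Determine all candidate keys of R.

J

{J}⁺: J→ALQ adds A, L, Q → {A, J, L, Q}.
No other minimal superkey exists.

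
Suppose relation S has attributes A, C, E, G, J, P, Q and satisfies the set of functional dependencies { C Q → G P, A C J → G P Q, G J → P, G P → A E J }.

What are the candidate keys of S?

Attribute C never appears on the right-hand side of any dependency, so C must belong to every candidate key.
{C}⁺ = {C}, which is not all of the schema, so we must add further attributes.
{C, Q}⁺: CQ→GP adds G, P; GP→AEJ adds A, E, J → {A, C, E, G, J, P, Q}.
{A, C, J}⁺: ACJ→GPQ adds G, P, Q; GP→AEJ adds E → {A, C, E, G, J, P, Q}.
{C, G, J}⁺: GJ→P adds P; GP→AEJ adds A, E; ACJ→GPQ adds Q → {A, C, E, G, J, P, Q}.
{C, G, P}⁺: GP→AEJ adds A, E, J; ACJ→GPQ adds Q → {A, C, E, G, J, P, Q}.

{C, Q}; {A, C, J}; {C, G, J}; {C, G, P}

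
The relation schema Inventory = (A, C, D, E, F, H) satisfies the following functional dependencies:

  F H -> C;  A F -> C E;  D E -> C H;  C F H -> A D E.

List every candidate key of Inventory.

{F, H}; {A, D, F}; {D, E, F}

Attribute F never appears on the right-hand side of any dependency, so F must belong to every candidate key.
{F}⁺ = {F}, which is not all of the schema, so we must add further attributes.
{F, H}⁺: FH→C adds C; CFH→ADE adds A, D, E → {A, C, D, E, F, H}.
{A, D, F}⁺: AF→CE adds C, E; DE→CH adds H → {A, C, D, E, F, H}.
{D, E, F}⁺: DE→CH adds C, H; CFH→ADE adds A → {A, C, D, E, F, H}.
Any other superkey contains one of these as a subset, so there are no further candidate keys.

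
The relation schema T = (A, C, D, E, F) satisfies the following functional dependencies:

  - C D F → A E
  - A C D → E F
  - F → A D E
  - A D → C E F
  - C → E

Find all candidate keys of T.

{F}, {A, D}

{F}⁺: F→ADE adds A, D, E; AD→CEF adds C → {A, C, D, E, F}.
{A, D}⁺: AD→CEF adds C, E, F → {A, C, D, E, F}. Minimal: {D}⁺ = {D}; {A}⁺ = {A} — none reach the full schema.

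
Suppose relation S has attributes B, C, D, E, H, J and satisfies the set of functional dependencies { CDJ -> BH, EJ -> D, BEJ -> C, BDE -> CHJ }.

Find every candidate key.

Attribute E never appears on the right-hand side of any dependency, so E must belong to every candidate key.
{E}⁺ = {E}, which is not all of the schema, so we must add further attributes.
{B, D, E}⁺: BDE→CHJ adds C, H, J → {B, C, D, E, H, J}.
{B, E, J}⁺: EJ→D adds D; BEJ→C adds C; BDE→CHJ adds H → {B, C, D, E, H, J}.
{C, E, J}⁺: EJ→D adds D; CDJ→BH adds B, H → {B, C, D, E, H, J}.

BDE, BEJ, CEJ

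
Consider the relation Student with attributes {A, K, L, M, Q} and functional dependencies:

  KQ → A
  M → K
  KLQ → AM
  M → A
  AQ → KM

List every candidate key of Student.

Attributes L, Q never appear on any right-hand side, so every candidate key must contain {L, Q}.
{L, Q}⁺ = {L, Q}, which is not all of the schema, so we must add further attributes.
{A, L, Q}⁺: AQ→KM adds K, M → {A, K, L, M, Q}.
{K, L, Q}⁺: KQ→A adds A; KLQ→AM adds M → {A, K, L, M, Q}.
{L, M, Q}⁺: M→K adds K; KLQ→AM adds A → {A, K, L, M, Q}.
Any other superkey contains one of these as a subset, so there are no further candidate keys.

{A, L, Q}, {K, L, Q}, {L, M, Q}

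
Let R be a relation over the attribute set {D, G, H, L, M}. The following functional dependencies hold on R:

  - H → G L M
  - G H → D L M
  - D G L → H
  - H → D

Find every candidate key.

{H}⁺: H→GLM adds G, L, M; GH→DLM adds D → {D, G, H, L, M}.
{D, G, L}⁺: DGL→H adds H; H→GLM adds M → {D, G, H, L, M}. Minimal: {G, L}⁺ = {G, L}; {D, L}⁺ = {D, L}; {D, G}⁺ = {D, G} — none reach the full schema.
Any other superkey contains one of these as a subset, so there are no further candidate keys.

{H}; {D, G, L}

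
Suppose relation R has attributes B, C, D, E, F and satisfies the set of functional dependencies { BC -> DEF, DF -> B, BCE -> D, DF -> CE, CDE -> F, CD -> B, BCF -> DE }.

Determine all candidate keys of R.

BC, CD, DF

{B, C}⁺: BC→DEF adds D, E, F → {B, C, D, E, F}.
{C, D}⁺: CD→B adds B; BC→DEF adds E, F → {B, C, D, E, F}.
{D, F}⁺: DF→B adds B; DF→CE adds C, E → {B, C, D, E, F}.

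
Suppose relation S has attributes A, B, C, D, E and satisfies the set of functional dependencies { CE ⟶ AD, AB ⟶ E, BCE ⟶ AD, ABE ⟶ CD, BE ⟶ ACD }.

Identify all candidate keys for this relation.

Attribute B never appears on the right-hand side of any dependency, so B must belong to every candidate key.
{B}⁺ = {B}, which is not all of the schema, so we must add further attributes.
{A, B}⁺: AB→E adds E; ABE→CD adds C, D → {A, B, C, D, E}. Minimal: {B}⁺ = {B}; {A}⁺ = {A} — none reach the full schema.
{B, E}⁺: BE→ACD adds A, C, D → {A, B, C, D, E}. Minimal: {E}⁺ = {E}; {B}⁺ = {B} — none reach the full schema.
Any other superkey contains one of these as a subset, so there are no further candidate keys.

AB; BE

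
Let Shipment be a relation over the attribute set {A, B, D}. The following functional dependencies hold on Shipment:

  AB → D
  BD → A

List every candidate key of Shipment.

{A, B}, {B, D}

Attribute B never appears on the right-hand side of any dependency, so B must belong to every candidate key.
{B}⁺ = {B}, which is not all of the schema, so we must add further attributes.
{A, B}⁺: AB→D adds D → {A, B, D}. Minimal: {B}⁺ = {B}; {A}⁺ = {A} — none reach the full schema.
{B, D}⁺: BD→A adds A → {A, B, D}. Minimal: {D}⁺ = {D}; {B}⁺ = {B} — none reach the full schema.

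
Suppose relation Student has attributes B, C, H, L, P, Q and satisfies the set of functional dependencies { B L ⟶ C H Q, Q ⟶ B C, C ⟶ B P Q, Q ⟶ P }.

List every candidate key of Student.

Attribute L never appears on the right-hand side of any dependency, so L must belong to every candidate key.
{L}⁺ = {L}, which is not all of the schema, so we must add further attributes.
{B, L}⁺: BL→CHQ adds C, H, Q; C→BPQ adds P → {B, C, H, L, P, Q}.
{C, L}⁺: C→BPQ adds B, P, Q; BL→CHQ adds H → {B, C, H, L, P, Q}.
{L, Q}⁺: Q→BC adds B, C; C→BPQ adds P; BL→CHQ adds H → {B, C, H, L, P, Q}.

{B, L}; {C, L}; {L, Q}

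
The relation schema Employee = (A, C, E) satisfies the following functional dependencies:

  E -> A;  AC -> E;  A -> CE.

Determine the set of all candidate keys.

{A}, {E}

{A}⁺: A→CE adds C, E → {A, C, E}.
{E}⁺: E→A adds A; A→CE adds C → {A, C, E}.
Any other superkey contains one of these as a subset, so there are no further candidate keys.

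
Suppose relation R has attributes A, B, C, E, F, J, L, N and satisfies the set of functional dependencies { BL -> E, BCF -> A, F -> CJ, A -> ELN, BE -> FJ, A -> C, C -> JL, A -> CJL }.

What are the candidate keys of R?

{A, B}; {B, C}; {B, E}; {B, F}; {B, L}

Attribute B never appears on the right-hand side of any dependency, so B must belong to every candidate key.
{B}⁺ = {B}, which is not all of the schema, so we must add further attributes.
{A, B}⁺: A→ELN adds E, L, N; BE→FJ adds F, J; A→C adds C → {A, B, C, E, F, J, L, N}. Minimal: {B}⁺ = {B}; {A}⁺ = {A, C, E, J, L, N} — none reach the full schema.
{B, C}⁺: C→JL adds J, L; BL→E adds E; BE→FJ adds F; BCF→A adds A; A→ELN adds N → {A, B, C, E, F, J, L, N}. Minimal: {C}⁺ = {C, J, L}; {B}⁺ = {B} — none reach the full schema.
{B, E}⁺: BE→FJ adds F, J; F→CJ adds C; C→JL adds L; BCF→A adds A; A→ELN adds N → {A, B, C, E, F, J, L, N}. Minimal: {E}⁺ = {E}; {B}⁺ = {B} — none reach the full schema.
{B, F}⁺: F→CJ adds C, J; C→JL adds L; BL→E adds E; BCF→A adds A; A→ELN adds N → {A, B, C, E, F, J, L, N}. Minimal: {F}⁺ = {C, F, J, L}; {B}⁺ = {B} — none reach the full schema.
{B, L}⁺: BL→E adds E; BE→FJ adds F, J; F→CJ adds C; BCF→A adds A; A→ELN adds N → {A, B, C, E, F, J, L, N}. Minimal: {L}⁺ = {L}; {B}⁺ = {B} — none reach the full schema.
Any other superkey contains one of these as a subset, so there are no further candidate keys.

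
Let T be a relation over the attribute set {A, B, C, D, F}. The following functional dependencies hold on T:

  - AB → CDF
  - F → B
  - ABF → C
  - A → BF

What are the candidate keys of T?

Attribute A never appears on the right-hand side of any dependency, so A must belong to every candidate key.
{A}⁺ = {A, B, C, D, F}, which is all of the schema, so {A} is the only candidate key.

{A}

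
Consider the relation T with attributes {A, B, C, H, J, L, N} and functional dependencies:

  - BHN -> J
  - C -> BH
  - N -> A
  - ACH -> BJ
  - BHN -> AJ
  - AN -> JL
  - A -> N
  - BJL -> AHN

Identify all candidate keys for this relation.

Attribute C never appears on the right-hand side of any dependency, so C must belong to every candidate key.
{C}⁺ = {B, C, H}, which is not all of the schema, so we must add further attributes.
{A, C}⁺: C→BH adds B, H; ACH→BJ adds J; A→N adds N; AN→JL adds L → {A, B, C, H, J, L, N}. Minimal: {C}⁺ = {B, C, H}; {A}⁺ = {A, J, L, N} — none reach the full schema.
{C, N}⁺: C→BH adds B, H; N→A adds A; ACH→BJ adds J; AN→JL adds L → {A, B, C, H, J, L, N}. Minimal: {N}⁺ = {A, J, L, N}; {C}⁺ = {B, C, H} — none reach the full schema.
{C, J, L}⁺: C→BH adds B, H; BJL→AHN adds A, N → {A, B, C, H, J, L, N}. Minimal: {J, L}⁺ = {J, L}; {C, L}⁺ = {B, C, H, L}; {C, J}⁺ = {B, C, H, J} — none reach the full schema.
Any other superkey contains one of these as a subset, so there are no further candidate keys.

(A, C), (C, N), (C, J, L)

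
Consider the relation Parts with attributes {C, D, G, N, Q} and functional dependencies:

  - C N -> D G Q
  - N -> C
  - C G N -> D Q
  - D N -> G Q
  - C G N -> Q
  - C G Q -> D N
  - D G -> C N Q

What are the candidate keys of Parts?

(N); (D, G); (C, G, Q)

{N}⁺: N→C adds C; CN→DGQ adds D, G, Q → {C, D, G, N, Q}.
{D, G}⁺: DG→CNQ adds C, N, Q → {C, D, G, N, Q}. Minimal: {G}⁺ = {G}; {D}⁺ = {D} — none reach the full schema.
{C, G, Q}⁺: CGQ→DN adds D, N → {C, D, G, N, Q}. Minimal: {G, Q}⁺ = {G, Q}; {C, Q}⁺ = {C, Q}; {C, G}⁺ = {C, G} — none reach the full schema.
Any other superkey contains one of these as a subset, so there are no further candidate keys.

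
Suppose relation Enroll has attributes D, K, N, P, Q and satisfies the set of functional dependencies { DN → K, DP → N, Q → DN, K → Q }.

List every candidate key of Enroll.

Attribute P never appears on the right-hand side of any dependency, so P must belong to every candidate key.
{P}⁺ = {P}, which is not all of the schema, so we must add further attributes.
{D, P}⁺: DP→N adds N; DN→K adds K; K→Q adds Q → {D, K, N, P, Q}. Minimal: {P}⁺ = {P}; {D}⁺ = {D} — none reach the full schema.
{K, P}⁺: K→Q adds Q; Q→DN adds D, N → {D, K, N, P, Q}. Minimal: {P}⁺ = {P}; {K}⁺ = {D, K, N, Q} — none reach the full schema.
{P, Q}⁺: Q→DN adds D, N; DN→K adds K → {D, K, N, P, Q}. Minimal: {Q}⁺ = {D, K, N, Q}; {P}⁺ = {P} — none reach the full schema.
Any other superkey contains one of these as a subset, so there are no further candidate keys.

{D, P}, {K, P}, {P, Q}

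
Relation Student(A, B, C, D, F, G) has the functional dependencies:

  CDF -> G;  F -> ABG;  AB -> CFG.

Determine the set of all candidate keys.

Attribute D never appears on the right-hand side of any dependency, so D must belong to every candidate key.
{D}⁺ = {D}, which is not all of the schema, so we must add further attributes.
{D, F}⁺: F→ABG adds A, B, G; AB→CFG adds C → {A, B, C, D, F, G}. Minimal: {F}⁺ = {A, B, C, F, G}; {D}⁺ = {D} — none reach the full schema.
{A, B, D}⁺: AB→CFG adds C, F, G → {A, B, C, D, F, G}. Minimal: {B, D}⁺ = {B, D}; {A, D}⁺ = {A, D}; {A, B}⁺ = {A, B, C, F, G} — none reach the full schema.

(D, F), (A, B, D)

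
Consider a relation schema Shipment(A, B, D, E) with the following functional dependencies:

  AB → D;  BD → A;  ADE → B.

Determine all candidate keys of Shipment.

Attribute E never appears on the right-hand side of any dependency, so E must belong to every candidate key.
{E}⁺ = {E}, which is not all of the schema, so we must add further attributes.
{A, B, E}⁺: AB→D adds D → {A, B, D, E}.
{A, D, E}⁺: ADE→B adds B → {A, B, D, E}.
{B, D, E}⁺: BD→A adds A → {A, B, D, E}.

{A, B, E}; {A, D, E}; {B, D, E}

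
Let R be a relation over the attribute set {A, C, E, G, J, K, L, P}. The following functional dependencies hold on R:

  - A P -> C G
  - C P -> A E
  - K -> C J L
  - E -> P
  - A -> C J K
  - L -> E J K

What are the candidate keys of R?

{A}⁺: A→CJK adds C, J, K; K→CJL adds L; L→EJK adds E; E→P adds P; AP→CG adds G → {A, C, E, G, J, K, L, P}.
{K}⁺: K→CJL adds C, J, L; L→EJK adds E; E→P adds P; CP→AE adds A; AP→CG adds G → {A, C, E, G, J, K, L, P}.
{L}⁺: L→EJK adds E, J, K; K→CJL adds C; E→P adds P; CP→AE adds A; AP→CG adds G → {A, C, E, G, J, K, L, P}.
{C, E}⁺: E→P adds P; CP→AE adds A; A→CJK adds J, K; AP→CG adds G; K→CJL adds L → {A, C, E, G, J, K, L, P}. Minimal: {E}⁺ = {E, P}; {C}⁺ = {C} — none reach the full schema.
{C, P}⁺: CP→AE adds A, E; A→CJK adds J, K; AP→CG adds G; K→CJL adds L → {A, C, E, G, J, K, L, P}. Minimal: {P}⁺ = {P}; {C}⁺ = {C} — none reach the full schema.
Any other superkey contains one of these as a subset, so there are no further candidate keys.

{A}; {K}; {L}; {C, E}; {C, P}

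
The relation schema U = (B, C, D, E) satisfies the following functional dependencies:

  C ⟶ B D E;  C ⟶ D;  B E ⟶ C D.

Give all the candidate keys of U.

C; BE

{C}⁺: C→BDE adds B, D, E → {B, C, D, E}.
{B, E}⁺: BE→CD adds C, D → {B, C, D, E}. Minimal: {E}⁺ = {E}; {B}⁺ = {B} — none reach the full schema.
Any other superkey contains one of these as a subset, so there are no further candidate keys.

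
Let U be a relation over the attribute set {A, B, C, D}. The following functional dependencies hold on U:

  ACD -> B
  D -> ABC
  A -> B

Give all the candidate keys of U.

{D}

Attribute D never appears on the right-hand side of any dependency, so D must belong to every candidate key.
{D}⁺ = {A, B, C, D}, which is all of the schema, so {D} is the only candidate key.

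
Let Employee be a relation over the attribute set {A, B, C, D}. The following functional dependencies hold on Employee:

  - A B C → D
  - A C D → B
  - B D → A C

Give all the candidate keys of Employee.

{B, D}, {A, B, C}, {A, C, D}

{B, D}⁺: BD→AC adds A, C → {A, B, C, D}. Minimal: {D}⁺ = {D}; {B}⁺ = {B} — none reach the full schema.
{A, B, C}⁺: ABC→D adds D → {A, B, C, D}. Minimal: {B, C}⁺ = {B, C}; {A, C}⁺ = {A, C}; {A, B}⁺ = {A, B} — none reach the full schema.
{A, C, D}⁺: ACD→B adds B → {A, B, C, D}. Minimal: {C, D}⁺ = {C, D}; {A, D}⁺ = {A, D}; {A, C}⁺ = {A, C} — none reach the full schema.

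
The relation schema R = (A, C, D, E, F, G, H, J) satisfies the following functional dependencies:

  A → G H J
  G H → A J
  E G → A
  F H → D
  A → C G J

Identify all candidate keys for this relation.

{A, E, F}, {E, F, G}

Attributes E, F never appear on any right-hand side, so every candidate key must contain {E, F}.
{E, F}⁺ = {E, F}, which is not all of the schema, so we must add further attributes.
{A, E, F}⁺: A→GHJ adds G, H, J; FH→D adds D; A→CGJ adds C → {A, C, D, E, F, G, H, J}. Minimal: {E, F}⁺ = {E, F}; {A, F}⁺ = {A, C, D, F, G, H, J}; {A, E}⁺ = {A, C, E, G, H, J} — none reach the full schema.
{E, F, G}⁺: EG→A adds A; A→CGJ adds C, J; A→GHJ adds H; FH→D adds D → {A, C, D, E, F, G, H, J}. Minimal: {F, G}⁺ = {F, G}; {E, G}⁺ = {A, C, E, G, H, J}; {E, F}⁺ = {E, F} — none reach the full schema.
Any other superkey contains one of these as a subset, so there are no further candidate keys.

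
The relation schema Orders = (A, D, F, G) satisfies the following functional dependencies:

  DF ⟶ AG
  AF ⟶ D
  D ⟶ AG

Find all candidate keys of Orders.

{A, F}, {D, F}

{A, F}⁺: AF→D adds D; D→AG adds G → {A, D, F, G}.
{D, F}⁺: DF→AG adds A, G → {A, D, F, G}.
Any other superkey contains one of these as a subset, so there are no further candidate keys.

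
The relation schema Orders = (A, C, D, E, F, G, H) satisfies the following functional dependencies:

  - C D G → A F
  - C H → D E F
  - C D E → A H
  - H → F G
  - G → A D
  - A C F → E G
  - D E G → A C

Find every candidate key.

{C, G}⁺: G→AD adds A, D; CDG→AF adds F; ACF→EG adds E; CDE→AH adds H → {A, C, D, E, F, G, H}. Minimal: {G}⁺ = {A, D, G}; {C}⁺ = {C} — none reach the full schema.
{C, H}⁺: CH→DEF adds D, E, F; CDE→AH adds A; H→FG adds G → {A, C, D, E, F, G, H}. Minimal: {H}⁺ = {A, D, F, G, H}; {C}⁺ = {C} — none reach the full schema.
{E, G}⁺: G→AD adds A, D; DEG→AC adds C; CDG→AF adds F; CDE→AH adds H → {A, C, D, E, F, G, H}. Minimal: {G}⁺ = {A, D, G}; {E}⁺ = {E} — none reach the full schema.
{E, H}⁺: H→FG adds F, G; G→AD adds A, D; DEG→AC adds C → {A, C, D, E, F, G, H}. Minimal: {H}⁺ = {A, D, F, G, H}; {E}⁺ = {E} — none reach the full schema.
{A, C, F}⁺: ACF→EG adds E, G; G→AD adds D; CDE→AH adds H → {A, C, D, E, F, G, H}. Minimal: {C, F}⁺ = {C, F}; {A, F}⁺ = {A, F}; {A, C}⁺ = {A, C} — none reach the full schema.
{C, D, E}⁺: CDE→AH adds A, H; H→FG adds F, G → {A, C, D, E, F, G, H}. Minimal: {D, E}⁺ = {D, E}; {C, E}⁺ = {C, E}; {C, D}⁺ = {C, D} — none reach the full schema.

(C, G); (C, H); (E, G); (E, H); (A, C, F); (C, D, E)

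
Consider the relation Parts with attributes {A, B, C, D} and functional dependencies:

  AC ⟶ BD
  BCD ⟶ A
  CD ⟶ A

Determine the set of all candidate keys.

AC, CD

Attribute C never appears on the right-hand side of any dependency, so C must belong to every candidate key.
{C}⁺ = {C}, which is not all of the schema, so we must add further attributes.
{A, C}⁺: AC→BD adds B, D → {A, B, C, D}. Minimal: {C}⁺ = {C}; {A}⁺ = {A} — none reach the full schema.
{C, D}⁺: CD→A adds A; AC→BD adds B → {A, B, C, D}. Minimal: {D}⁺ = {D}; {C}⁺ = {C} — none reach the full schema.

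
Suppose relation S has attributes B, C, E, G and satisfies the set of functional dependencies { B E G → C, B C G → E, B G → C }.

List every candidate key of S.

Attributes B, G never appear on any right-hand side, so every candidate key must contain {B, G}.
{B, G}⁺ = {B, C, E, G}, which is all of the schema, so {B, G} is the only candidate key.

BG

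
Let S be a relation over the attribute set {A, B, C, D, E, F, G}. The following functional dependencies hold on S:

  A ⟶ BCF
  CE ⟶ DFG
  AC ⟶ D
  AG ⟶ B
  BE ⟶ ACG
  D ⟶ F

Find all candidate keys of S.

Attribute E never appears on the right-hand side of any dependency, so E must belong to every candidate key.
{E}⁺ = {E}, which is not all of the schema, so we must add further attributes.
{A, E}⁺: A→BCF adds B, C, F; CE→DFG adds D, G → {A, B, C, D, E, F, G}.
{B, E}⁺: BE→ACG adds A, C, G; A→BCF adds F; CE→DFG adds D → {A, B, C, D, E, F, G}.
Any other superkey contains one of these as a subset, so there are no further candidate keys.

(A, E), (B, E)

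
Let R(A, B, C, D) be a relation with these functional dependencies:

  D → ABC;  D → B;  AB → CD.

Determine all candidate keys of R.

{D}, {A, B}

{D}⁺: D→ABC adds A, B, C → {A, B, C, D}.
{A, B}⁺: AB→CD adds C, D → {A, B, C, D}. Minimal: {B}⁺ = {B}; {A}⁺ = {A} — none reach the full schema.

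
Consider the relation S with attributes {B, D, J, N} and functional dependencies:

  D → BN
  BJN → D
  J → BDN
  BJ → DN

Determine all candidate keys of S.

(J)

Attribute J never appears on the right-hand side of any dependency, so J must belong to every candidate key.
{J}⁺ = {B, D, J, N}, which is all of the schema, so {J} is the only candidate key.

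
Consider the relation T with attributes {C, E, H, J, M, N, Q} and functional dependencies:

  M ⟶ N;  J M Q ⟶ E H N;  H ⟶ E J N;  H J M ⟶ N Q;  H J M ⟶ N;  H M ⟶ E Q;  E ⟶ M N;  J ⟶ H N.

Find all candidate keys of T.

Attribute C never appears on the right-hand side of any dependency, so C must belong to every candidate key.
{C}⁺ = {C}, which is not all of the schema, so we must add further attributes.
{C, H}⁺: H→EJN adds E, J, N; E→MN adds M; HJM→NQ adds Q → {C, E, H, J, M, N, Q}. Minimal: {H}⁺ = {E, H, J, M, N, Q}; {C}⁺ = {C} — none reach the full schema.
{C, J}⁺: J→HN adds H, N; H→EJN adds E; E→MN adds M; HJM→NQ adds Q → {C, E, H, J, M, N, Q}. Minimal: {J}⁺ = {E, H, J, M, N, Q}; {C}⁺ = {C} — none reach the full schema.
Any other superkey contains one of these as a subset, so there are no further candidate keys.

CH; CJ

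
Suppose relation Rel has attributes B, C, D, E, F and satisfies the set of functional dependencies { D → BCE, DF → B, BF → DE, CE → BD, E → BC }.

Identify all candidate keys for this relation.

BF; DF; EF

Attribute F never appears on the right-hand side of any dependency, so F must belong to every candidate key.
{F}⁺ = {F}, which is not all of the schema, so we must add further attributes.
{B, F}⁺: BF→DE adds D, E; E→BC adds C → {B, C, D, E, F}. Minimal: {F}⁺ = {F}; {B}⁺ = {B} — none reach the full schema.
{D, F}⁺: D→BCE adds B, C, E → {B, C, D, E, F}. Minimal: {F}⁺ = {F}; {D}⁺ = {B, C, D, E} — none reach the full schema.
{E, F}⁺: E→BC adds B, C; BF→DE adds D → {B, C, D, E, F}. Minimal: {F}⁺ = {F}; {E}⁺ = {B, C, D, E} — none reach the full schema.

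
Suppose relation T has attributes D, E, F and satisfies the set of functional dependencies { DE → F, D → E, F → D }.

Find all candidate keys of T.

(D), (F)

{D}⁺: D→E adds E; DE→F adds F → {D, E, F}.
{F}⁺: F→D adds D; D→E adds E → {D, E, F}.
Any other superkey contains one of these as a subset, so there are no further candidate keys.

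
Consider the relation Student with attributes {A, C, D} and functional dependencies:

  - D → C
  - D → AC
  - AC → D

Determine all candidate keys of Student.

{D}⁺: D→C adds C; D→AC adds A → {A, C, D}.
{A, C}⁺: AC→D adds D → {A, C, D}. Minimal: {C}⁺ = {C}; {A}⁺ = {A} — none reach the full schema.
Any other superkey contains one of these as a subset, so there are no further candidate keys.

(D); (A, C)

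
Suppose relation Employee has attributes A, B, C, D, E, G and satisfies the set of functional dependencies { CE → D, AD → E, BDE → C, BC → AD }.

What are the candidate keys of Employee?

Attributes B, G never appear on any right-hand side, so every candidate key must contain {B, G}.
{B, G}⁺ = {B, G}, which is not all of the schema, so we must add further attributes.
{B, C, G}⁺: BC→AD adds A, D; AD→E adds E → {A, B, C, D, E, G}. Minimal: {C, G}⁺ = {C, G}; {B, G}⁺ = {B, G}; {B, C}⁺ = {A, B, C, D, E} — none reach the full schema.
{A, B, D, G}⁺: AD→E adds E; BDE→C adds C → {A, B, C, D, E, G}. Minimal: {B, D, G}⁺ = {B, D, G}; {A, D, G}⁺ = {A, D, E, G}; {A, B, G}⁺ = {A, B, G}; … — none reach the full schema.
{B, D, E, G}⁺: BDE→C adds C; BC→AD adds A → {A, B, C, D, E, G}. Minimal: {D, E, G}⁺ = {D, E, G}; {B, E, G}⁺ = {B, E, G}; {B, D, G}⁺ = {B, D, G}; … — none reach the full schema.
Any other superkey contains one of these as a subset, so there are no further candidate keys.

(B, C, G); (A, B, D, G); (B, D, E, G)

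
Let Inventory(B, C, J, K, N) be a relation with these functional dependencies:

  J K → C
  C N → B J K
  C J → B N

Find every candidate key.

(C, J), (C, N), (J, K)

{C, J}⁺: CJ→BN adds B, N; CN→BJK adds K → {B, C, J, K, N}.
{C, N}⁺: CN→BJK adds B, J, K → {B, C, J, K, N}.
{J, K}⁺: JK→C adds C; CJ→BN adds B, N → {B, C, J, K, N}.
Any other superkey contains one of these as a subset, so there are no further candidate keys.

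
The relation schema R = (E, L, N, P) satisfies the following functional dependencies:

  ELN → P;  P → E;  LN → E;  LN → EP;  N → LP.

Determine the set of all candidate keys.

Attribute N never appears on the right-hand side of any dependency, so N must belong to every candidate key.
{N}⁺ = {E, L, N, P}, which is all of the schema, so {N} is the only candidate key.

{N}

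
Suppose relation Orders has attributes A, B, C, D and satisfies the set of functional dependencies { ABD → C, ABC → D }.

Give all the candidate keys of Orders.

{A, B, C}, {A, B, D}

Attributes A, B never appear on any right-hand side, so every candidate key must contain {A, B}.
{A, B}⁺ = {A, B}, which is not all of the schema, so we must add further attributes.
{A, B, C}⁺: ABC→D adds D → {A, B, C, D}.
{A, B, D}⁺: ABD→C adds C → {A, B, C, D}.
Any other superkey contains one of these as a subset, so there are no further candidate keys.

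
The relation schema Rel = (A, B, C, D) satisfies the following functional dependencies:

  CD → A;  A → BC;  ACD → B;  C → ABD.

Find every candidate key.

{A}; {C}

{A}⁺: A→BC adds B, C; C→ABD adds D → {A, B, C, D}.
{C}⁺: C→ABD adds A, B, D → {A, B, C, D}.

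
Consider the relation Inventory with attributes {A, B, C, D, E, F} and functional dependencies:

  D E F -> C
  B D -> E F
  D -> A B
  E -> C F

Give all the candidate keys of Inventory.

Attribute D never appears on the right-hand side of any dependency, so D must belong to every candidate key.
{D}⁺ = {A, B, C, D, E, F}, which is all of the schema, so {D} is the only candidate key.

{D}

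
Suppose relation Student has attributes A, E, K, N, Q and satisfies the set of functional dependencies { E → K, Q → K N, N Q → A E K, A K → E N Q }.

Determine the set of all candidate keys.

{Q}, {A, E}, {A, K}

{Q}⁺: Q→KN adds K, N; NQ→AEK adds A, E → {A, E, K, N, Q}.
{A, E}⁺: E→K adds K; AK→ENQ adds N, Q → {A, E, K, N, Q}. Minimal: {E}⁺ = {E, K}; {A}⁺ = {A} — none reach the full schema.
{A, K}⁺: AK→ENQ adds E, N, Q → {A, E, K, N, Q}. Minimal: {K}⁺ = {K}; {A}⁺ = {A} — none reach the full schema.
Any other superkey contains one of these as a subset, so there are no further candidate keys.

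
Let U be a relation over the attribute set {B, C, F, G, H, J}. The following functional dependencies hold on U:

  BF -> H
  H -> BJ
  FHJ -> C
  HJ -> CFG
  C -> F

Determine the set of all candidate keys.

{H}⁺: H→BJ adds B, J; HJ→CFG adds C, F, G → {B, C, F, G, H, J}.
{B, C}⁺: C→F adds F; BF→H adds H; H→BJ adds J; HJ→CFG adds G → {B, C, F, G, H, J}. Minimal: {C}⁺ = {C, F}; {B}⁺ = {B} — none reach the full schema.
{B, F}⁺: BF→H adds H; H→BJ adds J; FHJ→C adds C; HJ→CFG adds G → {B, C, F, G, H, J}. Minimal: {F}⁺ = {F}; {B}⁺ = {B} — none reach the full schema.

{H}, {B, C}, {B, F}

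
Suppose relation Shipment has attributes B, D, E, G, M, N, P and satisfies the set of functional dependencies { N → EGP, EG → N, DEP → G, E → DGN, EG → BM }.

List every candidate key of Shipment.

{E}⁺: E→DGN adds D, G, N; EG→BM adds B, M; N→EGP adds P → {B, D, E, G, M, N, P}.
{N}⁺: N→EGP adds E, G, P; E→DGN adds D; EG→BM adds B, M → {B, D, E, G, M, N, P}.

(E), (N)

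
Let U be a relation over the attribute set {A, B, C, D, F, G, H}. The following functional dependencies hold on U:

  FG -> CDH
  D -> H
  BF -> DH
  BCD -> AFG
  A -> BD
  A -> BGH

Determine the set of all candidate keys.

{A, C}⁺: A→BD adds B, D; A→BGH adds G, H; BCD→AFG adds F → {A, B, C, D, F, G, H}. Minimal: {C}⁺ = {C}; {A}⁺ = {A, B, D, G, H} — none reach the full schema.
{A, F}⁺: A→BD adds B, D; A→BGH adds G, H; FG→CDH adds C → {A, B, C, D, F, G, H}. Minimal: {F}⁺ = {F}; {A}⁺ = {A, B, D, G, H} — none reach the full schema.
{B, C, D}⁺: D→H adds H; BCD→AFG adds A, F, G → {A, B, C, D, F, G, H}. Minimal: {C, D}⁺ = {C, D, H}; {B, D}⁺ = {B, D, H}; {B, C}⁺ = {B, C} — none reach the full schema.
{B, C, F}⁺: BF→DH adds D, H; BCD→AFG adds A, G → {A, B, C, D, F, G, H}. Minimal: {C, F}⁺ = {C, F}; {B, F}⁺ = {B, D, F, H}; {B, C}⁺ = {B, C} — none reach the full schema.
{B, F, G}⁺: FG→CDH adds C, D, H; BCD→AFG adds A → {A, B, C, D, F, G, H}. Minimal: {F, G}⁺ = {C, D, F, G, H}; {B, G}⁺ = {B, G}; {B, F}⁺ = {B, D, F, H} — none reach the full schema.

AC, AF, BCD, BCF, BFG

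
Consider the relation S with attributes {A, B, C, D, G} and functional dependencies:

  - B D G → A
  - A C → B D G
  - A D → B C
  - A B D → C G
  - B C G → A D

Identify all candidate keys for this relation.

AC, AD, BCG, BDG

{A, C}⁺: AC→BDG adds B, D, G → {A, B, C, D, G}. Minimal: {C}⁺ = {C}; {A}⁺ = {A} — none reach the full schema.
{A, D}⁺: AD→BC adds B, C; ABD→CG adds G → {A, B, C, D, G}. Minimal: {D}⁺ = {D}; {A}⁺ = {A} — none reach the full schema.
{B, C, G}⁺: BCG→AD adds A, D → {A, B, C, D, G}. Minimal: {C, G}⁺ = {C, G}; {B, G}⁺ = {B, G}; {B, C}⁺ = {B, C} — none reach the full schema.
{B, D, G}⁺: BDG→A adds A; AD→BC adds C → {A, B, C, D, G}. Minimal: {D, G}⁺ = {D, G}; {B, G}⁺ = {B, G}; {B, D}⁺ = {B, D} — none reach the full schema.
Any other superkey contains one of these as a subset, so there are no further candidate keys.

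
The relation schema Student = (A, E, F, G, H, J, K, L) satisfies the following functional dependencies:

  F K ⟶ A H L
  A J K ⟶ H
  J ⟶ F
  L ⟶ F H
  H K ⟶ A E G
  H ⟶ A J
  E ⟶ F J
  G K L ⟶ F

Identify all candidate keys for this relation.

{E, K}; {F, K}; {H, K}; {J, K}; {K, L}

{E, K}⁺: E→FJ adds F, J; FK→AHL adds A, H, L; HK→AEG adds G → {A, E, F, G, H, J, K, L}.
{F, K}⁺: FK→AHL adds A, H, L; HK→AEG adds E, G; H→AJ adds J → {A, E, F, G, H, J, K, L}.
{H, K}⁺: HK→AEG adds A, E, G; H→AJ adds J; E→FJ adds F; FK→AHL adds L → {A, E, F, G, H, J, K, L}.
{J, K}⁺: J→F adds F; FK→AHL adds A, H, L; HK→AEG adds E, G → {A, E, F, G, H, J, K, L}.
{K, L}⁺: L→FH adds F, H; HK→AEG adds A, E, G; H→AJ adds J → {A, E, F, G, H, J, K, L}.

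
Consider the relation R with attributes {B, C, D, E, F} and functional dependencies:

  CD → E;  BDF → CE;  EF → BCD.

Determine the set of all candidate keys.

Attribute F never appears on the right-hand side of any dependency, so F must belong to every candidate key.
{F}⁺ = {F}, which is not all of the schema, so we must add further attributes.
{E, F}⁺: EF→BCD adds B, C, D → {B, C, D, E, F}. Minimal: {F}⁺ = {F}; {E}⁺ = {E} — none reach the full schema.
{B, D, F}⁺: BDF→CE adds C, E → {B, C, D, E, F}. Minimal: {D, F}⁺ = {D, F}; {B, F}⁺ = {B, F}; {B, D}⁺ = {B, D} — none reach the full schema.
{C, D, F}⁺: CD→E adds E; EF→BCD adds B → {B, C, D, E, F}. Minimal: {D, F}⁺ = {D, F}; {C, F}⁺ = {C, F}; {C, D}⁺ = {C, D, E} — none reach the full schema.
Any other superkey contains one of these as a subset, so there are no further candidate keys.

{E, F}, {B, D, F}, {C, D, F}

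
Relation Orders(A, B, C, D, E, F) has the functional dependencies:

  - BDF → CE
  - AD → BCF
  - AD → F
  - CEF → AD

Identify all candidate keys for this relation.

{A, D}⁺: AD→BCF adds B, C, F; BDF→CE adds E → {A, B, C, D, E, F}. Minimal: {D}⁺ = {D}; {A}⁺ = {A} — none reach the full schema.
{B, D, F}⁺: BDF→CE adds C, E; CEF→AD adds A → {A, B, C, D, E, F}. Minimal: {D, F}⁺ = {D, F}; {B, F}⁺ = {B, F}; {B, D}⁺ = {B, D} — none reach the full schema.
{C, E, F}⁺: CEF→AD adds A, D; AD→BCF adds B → {A, B, C, D, E, F}. Minimal: {E, F}⁺ = {E, F}; {C, F}⁺ = {C, F}; {C, E}⁺ = {C, E} — none reach the full schema.
Any other superkey contains one of these as a subset, so there are no further candidate keys.

AD, BDF, CEF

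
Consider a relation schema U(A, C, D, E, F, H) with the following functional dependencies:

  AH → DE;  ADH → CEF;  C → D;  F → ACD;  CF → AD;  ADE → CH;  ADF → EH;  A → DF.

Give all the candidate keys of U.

{A}⁺: A→DF adds D, F; F→ACD adds C; ADF→EH adds E, H → {A, C, D, E, F, H}.
{F}⁺: F→ACD adds A, C, D; ADF→EH adds E, H → {A, C, D, E, F, H}.
Any other superkey contains one of these as a subset, so there are no further candidate keys.

(A); (F)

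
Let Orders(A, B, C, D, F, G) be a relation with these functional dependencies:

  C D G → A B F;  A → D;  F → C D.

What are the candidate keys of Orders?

Attribute G never appears on the right-hand side of any dependency, so G must belong to every candidate key.
{G}⁺ = {G}, which is not all of the schema, so we must add further attributes.
{F, G}⁺: F→CD adds C, D; CDG→ABF adds A, B → {A, B, C, D, F, G}.
{A, C, G}⁺: A→D adds D; CDG→ABF adds B, F → {A, B, C, D, F, G}.
{C, D, G}⁺: CDG→ABF adds A, B, F → {A, B, C, D, F, G}.

{F, G}; {A, C, G}; {C, D, G}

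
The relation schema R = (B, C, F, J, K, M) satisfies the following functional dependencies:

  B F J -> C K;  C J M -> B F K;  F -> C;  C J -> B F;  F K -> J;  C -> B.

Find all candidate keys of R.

CJM, FJM, FKM

Attribute M never appears on the right-hand side of any dependency, so M must belong to every candidate key.
{M}⁺ = {M}, which is not all of the schema, so we must add further attributes.
{C, J, M}⁺: CJM→BFK adds B, F, K → {B, C, F, J, K, M}.
{F, J, M}⁺: F→C adds C; CJ→BF adds B; BFJ→CK adds K → {B, C, F, J, K, M}.
{F, K, M}⁺: F→C adds C; FK→J adds J; C→B adds B → {B, C, F, J, K, M}.
Any other superkey contains one of these as a subset, so there are no further candidate keys.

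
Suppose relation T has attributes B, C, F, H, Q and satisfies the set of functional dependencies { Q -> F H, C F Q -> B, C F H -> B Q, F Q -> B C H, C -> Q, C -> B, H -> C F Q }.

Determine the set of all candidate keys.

{C}⁺: C→Q adds Q; C→B adds B; Q→FH adds F, H → {B, C, F, H, Q}.
{H}⁺: H→CFQ adds C, F, Q; CFQ→B adds B → {B, C, F, H, Q}.
{Q}⁺: Q→FH adds F, H; FQ→BCH adds B, C → {B, C, F, H, Q}.
Any other superkey contains one of these as a subset, so there are no further candidate keys.

{C}; {H}; {Q}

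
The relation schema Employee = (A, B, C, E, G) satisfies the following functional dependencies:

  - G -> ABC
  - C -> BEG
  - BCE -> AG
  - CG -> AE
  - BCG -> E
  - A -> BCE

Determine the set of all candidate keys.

{A}⁺: A→BCE adds B, C, E; C→BEG adds G → {A, B, C, E, G}.
{C}⁺: C→BEG adds B, E, G; BCE→AG adds A → {A, B, C, E, G}.
{G}⁺: G→ABC adds A, B, C; C→BEG adds E → {A, B, C, E, G}.

{A}, {C}, {G}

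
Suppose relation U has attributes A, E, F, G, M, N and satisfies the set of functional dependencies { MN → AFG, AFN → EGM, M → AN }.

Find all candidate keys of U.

{M}⁺: M→AN adds A, N; MN→AFG adds F, G; AFN→EGM adds E → {A, E, F, G, M, N}.
{A, F, N}⁺: AFN→EGM adds E, G, M → {A, E, F, G, M, N}. Minimal: {F, N}⁺ = {F, N}; {A, N}⁺ = {A, N}; {A, F}⁺ = {A, F} — none reach the full schema.
Any other superkey contains one of these as a subset, so there are no further candidate keys.

{M}, {A, F, N}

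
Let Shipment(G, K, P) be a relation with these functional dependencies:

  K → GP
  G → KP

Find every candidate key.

{G}⁺: G→KP adds K, P → {G, K, P}.
{K}⁺: K→GP adds G, P → {G, K, P}.
Any other superkey contains one of these as a subset, so there are no further candidate keys.

(G); (K)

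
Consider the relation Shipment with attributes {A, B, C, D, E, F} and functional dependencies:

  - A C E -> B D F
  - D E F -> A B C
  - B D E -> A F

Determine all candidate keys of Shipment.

Attribute E never appears on the right-hand side of any dependency, so E must belong to every candidate key.
{E}⁺ = {E}, which is not all of the schema, so we must add further attributes.
{A, C, E}⁺: ACE→BDF adds B, D, F → {A, B, C, D, E, F}. Minimal: {C, E}⁺ = {C, E}; {A, E}⁺ = {A, E}; {A, C}⁺ = {A, C} — none reach the full schema.
{B, D, E}⁺: BDE→AF adds A, F; DEF→ABC adds C → {A, B, C, D, E, F}. Minimal: {D, E}⁺ = {D, E}; {B, E}⁺ = {B, E}; {B, D}⁺ = {B, D} — none reach the full schema.
{D, E, F}⁺: DEF→ABC adds A, B, C → {A, B, C, D, E, F}. Minimal: {E, F}⁺ = {E, F}; {D, F}⁺ = {D, F}; {D, E}⁺ = {D, E} — none reach the full schema.

{A, C, E}, {B, D, E}, {D, E, F}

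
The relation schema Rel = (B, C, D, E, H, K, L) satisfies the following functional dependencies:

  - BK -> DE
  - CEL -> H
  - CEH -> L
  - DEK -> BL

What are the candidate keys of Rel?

{B, C, K}; {C, D, E, K}

{B, C, K}⁺: BK→DE adds D, E; DEK→BL adds L; CEL→H adds H → {B, C, D, E, H, K, L}. Minimal: {C, K}⁺ = {C, K}; {B, K}⁺ = {B, D, E, K, L}; {B, C}⁺ = {B, C} — none reach the full schema.
{C, D, E, K}⁺: DEK→BL adds B, L; CEL→H adds H → {B, C, D, E, H, K, L}. Minimal: {D, E, K}⁺ = {B, D, E, K, L}; {C, E, K}⁺ = {C, E, K}; {C, D, K}⁺ = {C, D, K}; … — none reach the full schema.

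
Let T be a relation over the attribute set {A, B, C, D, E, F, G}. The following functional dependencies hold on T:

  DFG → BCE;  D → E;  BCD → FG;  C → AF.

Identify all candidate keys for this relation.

Attribute D never appears on the right-hand side of any dependency, so D must belong to every candidate key.
{D}⁺ = {D, E}, which is not all of the schema, so we must add further attributes.
{B, C, D}⁺: D→E adds E; BCD→FG adds F, G; C→AF adds A → {A, B, C, D, E, F, G}. Minimal: {C, D}⁺ = {A, C, D, E, F}; {B, D}⁺ = {B, D, E}; {B, C}⁺ = {A, B, C, F} — none reach the full schema.
{C, D, G}⁺: D→E adds E; C→AF adds A, F; DFG→BCE adds B → {A, B, C, D, E, F, G}. Minimal: {D, G}⁺ = {D, E, G}; {C, G}⁺ = {A, C, F, G}; {C, D}⁺ = {A, C, D, E, F} — none reach the full schema.
{D, F, G}⁺: DFG→BCE adds B, C, E; C→AF adds A → {A, B, C, D, E, F, G}. Minimal: {F, G}⁺ = {F, G}; {D, G}⁺ = {D, E, G}; {D, F}⁺ = {D, E, F} — none reach the full schema.
Any other superkey contains one of these as a subset, so there are no further candidate keys.

{B, C, D}, {C, D, G}, {D, F, G}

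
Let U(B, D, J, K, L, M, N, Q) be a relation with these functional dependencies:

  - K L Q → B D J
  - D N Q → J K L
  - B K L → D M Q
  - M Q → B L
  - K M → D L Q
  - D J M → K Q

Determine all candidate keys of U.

Attribute N never appears on the right-hand side of any dependency, so N must belong to every candidate key.
{N}⁺ = {N}, which is not all of the schema, so we must add further attributes.
{D, N, Q}⁺: DNQ→JKL adds J, K, L; KLQ→BDJ adds B; BKL→DMQ adds M → {B, D, J, K, L, M, N, Q}. Minimal: {N, Q}⁺ = {N, Q}; {D, Q}⁺ = {D, Q}; {D, N}⁺ = {D, N} — none reach the full schema.
{K, M, N}⁺: KM→DLQ adds D, L, Q; KLQ→BDJ adds B, J → {B, D, J, K, L, M, N, Q}. Minimal: {M, N}⁺ = {M, N}; {K, N}⁺ = {K, N}; {K, M}⁺ = {B, D, J, K, L, M, Q} — none reach the full schema.
{B, K, L, N}⁺: BKL→DMQ adds D, M, Q; KLQ→BDJ adds J → {B, D, J, K, L, M, N, Q}. Minimal: {K, L, N}⁺ = {K, L, N}; {B, L, N}⁺ = {B, L, N}; {B, K, N}⁺ = {B, K, N}; … — none reach the full schema.
{D, J, M, N}⁺: DJM→KQ adds K, Q; DNQ→JKL adds L; MQ→BL adds B → {B, D, J, K, L, M, N, Q}. Minimal: {J, M, N}⁺ = {J, M, N}; {D, M, N}⁺ = {D, M, N}; {D, J, N}⁺ = {D, J, N}; … — none reach the full schema.
{K, L, N, Q}⁺: KLQ→BDJ adds B, D, J; BKL→DMQ adds M → {B, D, J, K, L, M, N, Q}. Minimal: {L, N, Q}⁺ = {L, N, Q}; {K, N, Q}⁺ = {K, N, Q}; {K, L, Q}⁺ = {B, D, J, K, L, M, Q}; … — none reach the full schema.

DNQ; KMN; BKLN; DJMN; KLNQ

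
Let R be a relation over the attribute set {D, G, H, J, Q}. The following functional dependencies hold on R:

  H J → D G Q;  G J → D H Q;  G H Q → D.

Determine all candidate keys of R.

{G, J}, {H, J}

{G, J}⁺: GJ→DHQ adds D, H, Q → {D, G, H, J, Q}. Minimal: {J}⁺ = {J}; {G}⁺ = {G} — none reach the full schema.
{H, J}⁺: HJ→DGQ adds D, G, Q → {D, G, H, J, Q}. Minimal: {J}⁺ = {J}; {H}⁺ = {H} — none reach the full schema.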